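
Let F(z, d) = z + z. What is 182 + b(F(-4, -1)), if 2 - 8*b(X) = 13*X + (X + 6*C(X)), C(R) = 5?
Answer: 385/2 ≈ 192.50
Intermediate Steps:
F(z, d) = 2*z
b(X) = -7/2 - 7*X/4 (b(X) = ¼ - (13*X + (X + 6*5))/8 = ¼ - (13*X + (X + 30))/8 = ¼ - (13*X + (30 + X))/8 = ¼ - (30 + 14*X)/8 = ¼ + (-15/4 - 7*X/4) = -7/2 - 7*X/4)
182 + b(F(-4, -1)) = 182 + (-7/2 - 7*(-4)/2) = 182 + (-7/2 - 7/4*(-8)) = 182 + (-7/2 + 14) = 182 + 21/2 = 385/2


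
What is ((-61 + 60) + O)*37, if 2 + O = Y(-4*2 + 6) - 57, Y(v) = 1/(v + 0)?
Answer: -4477/2 ≈ -2238.5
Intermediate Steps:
Y(v) = 1/v
O = -119/2 (O = -2 + (1/(-4*2 + 6) - 57) = -2 + (1/(-8 + 6) - 57) = -2 + (1/(-2) - 57) = -2 + (-½ - 57) = -2 - 115/2 = -119/2 ≈ -59.500)
((-61 + 60) + O)*37 = ((-61 + 60) - 119/2)*37 = (-1 - 119/2)*37 = -121/2*37 = -4477/2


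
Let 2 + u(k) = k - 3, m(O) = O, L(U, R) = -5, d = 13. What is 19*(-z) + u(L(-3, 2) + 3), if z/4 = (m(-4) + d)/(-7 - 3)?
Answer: 307/5 ≈ 61.400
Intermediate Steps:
z = -18/5 (z = 4*((-4 + 13)/(-7 - 3)) = 4*(9/(-10)) = 4*(9*(-⅒)) = 4*(-9/10) = -18/5 ≈ -3.6000)
u(k) = -5 + k (u(k) = -2 + (k - 3) = -2 + (-3 + k) = -5 + k)
19*(-z) + u(L(-3, 2) + 3) = 19*(-1*(-18/5)) + (-5 + (-5 + 3)) = 19*(18/5) + (-5 - 2) = 342/5 - 7 = 307/5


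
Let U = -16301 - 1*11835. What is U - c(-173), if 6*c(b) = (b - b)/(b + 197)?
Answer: -28136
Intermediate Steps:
c(b) = 0 (c(b) = ((b - b)/(b + 197))/6 = (0/(197 + b))/6 = (⅙)*0 = 0)
U = -28136 (U = -16301 - 11835 = -28136)
U - c(-173) = -28136 - 1*0 = -28136 + 0 = -28136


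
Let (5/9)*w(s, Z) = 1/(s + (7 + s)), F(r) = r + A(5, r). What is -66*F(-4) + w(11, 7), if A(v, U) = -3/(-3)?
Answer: 28719/145 ≈ 198.06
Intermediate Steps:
A(v, U) = 1 (A(v, U) = -3*(-1/3) = 1)
F(r) = 1 + r (F(r) = r + 1 = 1 + r)
w(s, Z) = 9/(5*(7 + 2*s)) (w(s, Z) = 9/(5*(s + (7 + s))) = 9/(5*(7 + 2*s)))
-66*F(-4) + w(11, 7) = -66*(1 - 4) + 9/(5*(7 + 2*11)) = -66*(-3) + 9/(5*(7 + 22)) = 198 + (9/5)/29 = 198 + (9/5)*(1/29) = 198 + 9/145 = 28719/145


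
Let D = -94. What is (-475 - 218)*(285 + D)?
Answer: -132363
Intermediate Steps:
(-475 - 218)*(285 + D) = (-475 - 218)*(285 - 94) = -693*191 = -132363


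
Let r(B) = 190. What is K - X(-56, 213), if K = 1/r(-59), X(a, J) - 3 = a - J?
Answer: 50541/190 ≈ 266.01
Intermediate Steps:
X(a, J) = 3 + a - J (X(a, J) = 3 + (a - J) = 3 + a - J)
K = 1/190 ≈ 0.0052632
K - X(-56, 213) = 1/190 - (3 - 56 - 1*213) = 1/190 - (3 - 56 - 213) = 1/190 - 1*(-266) = 1/190 + 266 = 50541/190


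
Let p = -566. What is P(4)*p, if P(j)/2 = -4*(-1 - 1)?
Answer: -9056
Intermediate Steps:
P(j) = 16 (P(j) = 2*(-4*(-1 - 1)) = 2*(-4*(-2)) = 2*8 = 16)
P(4)*p = 16*(-566) = -9056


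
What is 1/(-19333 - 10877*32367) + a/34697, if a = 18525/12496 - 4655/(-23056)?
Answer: 168501942488333/3471102422857902690 ≈ 4.8544e-5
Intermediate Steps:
a = 172330/102311 (a = 18525*(1/12496) - 4655*(-1/23056) = 18525/12496 + 4655/23056 = 172330/102311 ≈ 1.6844)
1/(-19333 - 10877*32367) + a/34697 = 1/(-19333 - 10877*32367) + (172330/102311)/34697 = (1/32367)/(-30210) + (172330/102311)*(1/34697) = -1/30210*1/32367 + 172330/3549884767 = -1/977807070 + 172330/3549884767 = 168501942488333/3471102422857902690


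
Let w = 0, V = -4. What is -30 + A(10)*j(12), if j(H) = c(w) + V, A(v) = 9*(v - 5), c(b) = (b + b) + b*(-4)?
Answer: -210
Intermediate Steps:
c(b) = -2*b (c(b) = 2*b - 4*b = -2*b)
A(v) = -45 + 9*v (A(v) = 9*(-5 + v) = -45 + 9*v)
j(H) = -4 (j(H) = -2*0 - 4 = 0 - 4 = -4)
-30 + A(10)*j(12) = -30 + (-45 + 9*10)*(-4) = -30 + (-45 + 90)*(-4) = -30 + 45*(-4) = -30 - 180 = -210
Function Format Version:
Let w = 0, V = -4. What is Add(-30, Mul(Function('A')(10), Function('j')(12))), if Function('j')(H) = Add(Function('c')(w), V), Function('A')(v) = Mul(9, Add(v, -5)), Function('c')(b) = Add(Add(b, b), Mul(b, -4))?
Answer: -210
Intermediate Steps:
Function('c')(b) = Mul(-2, b) (Function('c')(b) = Add(Mul(2, b), Mul(-4, b)) = Mul(-2, b))
Function('A')(v) = Add(-45, Mul(9, v)) (Function('A')(v) = Mul(9, Add(-5, v)) = Add(-45, Mul(9, v)))
Function('j')(H) = -4 (Function('j')(H) = Add(Mul(-2, 0), -4) = Add(0, -4) = -4)
Add(-30, Mul(Function('A')(10), Function('j')(12))) = Add(-30, Mul(Add(-45, Mul(9, 10)), -4)) = Add(-30, Mul(Add(-45, 90), -4)) = Add(-30, Mul(45, -4)) = Add(-30, -180) = -210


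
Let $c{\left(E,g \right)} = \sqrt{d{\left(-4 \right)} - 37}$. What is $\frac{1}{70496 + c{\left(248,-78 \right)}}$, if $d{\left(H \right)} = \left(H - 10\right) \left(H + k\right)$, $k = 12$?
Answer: $\frac{70496}{4969686165} - \frac{i \sqrt{149}}{4969686165} \approx 1.4185 \cdot 10^{-5} - 2.4562 \cdot 10^{-9} i$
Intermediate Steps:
$d{\left(H \right)} = \left(-10 + H\right) \left(12 + H\right)$ ($d{\left(H \right)} = \left(H - 10\right) \left(H + 12\right) = \left(-10 + H\right) \left(12 + H\right)$)
$c{\left(E,g \right)} = i \sqrt{149}$ ($c{\left(E,g \right)} = \sqrt{\left(-120 + \left(-4\right)^{2} + 2 \left(-4\right)\right) - 37} = \sqrt{\left(-120 + 16 - 8\right) - 37} = \sqrt{-112 - 37} = \sqrt{-149} = i \sqrt{149}$)
$\frac{1}{70496 + c{\left(248,-78 \right)}} = \frac{1}{70496 + i \sqrt{149}}$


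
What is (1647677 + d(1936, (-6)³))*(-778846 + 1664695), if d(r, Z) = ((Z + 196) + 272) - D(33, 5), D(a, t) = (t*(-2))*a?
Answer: 1460108586891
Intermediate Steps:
D(a, t) = -2*a*t (D(a, t) = (-2*t)*a = -2*a*t)
d(r, Z) = 798 + Z (d(r, Z) = ((Z + 196) + 272) - (-2)*33*5 = ((196 + Z) + 272) - 1*(-330) = (468 + Z) + 330 = 798 + Z)
(1647677 + d(1936, (-6)³))*(-778846 + 1664695) = (1647677 + (798 + (-6)³))*(-778846 + 1664695) = (1647677 + (798 - 216))*885849 = (1647677 + 582)*885849 = 1648259*885849 = 1460108586891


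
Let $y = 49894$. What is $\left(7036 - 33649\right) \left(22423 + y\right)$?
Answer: $-1924572321$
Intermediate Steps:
$\left(7036 - 33649\right) \left(22423 + y\right) = \left(7036 - 33649\right) \left(22423 + 49894\right) = \left(-26613\right) 72317 = -1924572321$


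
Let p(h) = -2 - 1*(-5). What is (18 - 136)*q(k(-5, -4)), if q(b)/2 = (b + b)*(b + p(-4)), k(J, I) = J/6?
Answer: 7670/9 ≈ 852.22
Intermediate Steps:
p(h) = 3 (p(h) = -2 + 5 = 3)
k(J, I) = J/6 (k(J, I) = J*(⅙) = J/6)
q(b) = 4*b*(3 + b) (q(b) = 2*((b + b)*(b + 3)) = 2*((2*b)*(3 + b)) = 2*(2*b*(3 + b)) = 4*b*(3 + b))
(18 - 136)*q(k(-5, -4)) = (18 - 136)*(4*((⅙)*(-5))*(3 + (⅙)*(-5))) = -472*(-5)*(3 - ⅚)/6 = -472*(-5)*13/(6*6) = -118*(-65/9) = 7670/9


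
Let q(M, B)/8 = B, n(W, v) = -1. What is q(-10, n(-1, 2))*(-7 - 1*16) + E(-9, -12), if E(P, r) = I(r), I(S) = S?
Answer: 172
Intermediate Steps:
q(M, B) = 8*B
E(P, r) = r
q(-10, n(-1, 2))*(-7 - 1*16) + E(-9, -12) = (8*(-1))*(-7 - 1*16) - 12 = -8*(-7 - 16) - 12 = -8*(-23) - 12 = 184 - 12 = 172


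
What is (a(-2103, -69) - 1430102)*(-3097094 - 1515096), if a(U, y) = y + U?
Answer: 6605919820060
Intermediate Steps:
a(U, y) = U + y
(a(-2103, -69) - 1430102)*(-3097094 - 1515096) = ((-2103 - 69) - 1430102)*(-3097094 - 1515096) = (-2172 - 1430102)*(-4612190) = -1432274*(-4612190) = 6605919820060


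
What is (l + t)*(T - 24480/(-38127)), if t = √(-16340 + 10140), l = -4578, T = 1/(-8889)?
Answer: -110667856306/37656767 + 725215310*I*√62/112970301 ≈ -2938.9 + 50.547*I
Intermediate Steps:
T = -1/8889 ≈ -0.00011250
t = 10*I*√62 (t = √(-6200) = 10*I*√62 ≈ 78.74*I)
(l + t)*(T - 24480/(-38127)) = (-4578 + 10*I*√62)*(-1/8889 - 24480/(-38127)) = (-4578 + 10*I*√62)*(-1/8889 - 24480*(-1/38127)) = (-4578 + 10*I*√62)*(-1/8889 + 8160/12709) = (-4578 + 10*I*√62)*(72521531/112970301) = -110667856306/37656767 + 725215310*I*√62/112970301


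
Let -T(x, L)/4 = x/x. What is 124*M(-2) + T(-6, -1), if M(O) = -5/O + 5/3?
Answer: 1538/3 ≈ 512.67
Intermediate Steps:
T(x, L) = -4 (T(x, L) = -4*x/x = -4*1 = -4)
M(O) = 5/3 - 5/O (M(O) = -5/O + 5*(⅓) = -5/O + 5/3 = 5/3 - 5/O)
124*M(-2) + T(-6, -1) = 124*(5/3 - 5/(-2)) - 4 = 124*(5/3 - 5*(-½)) - 4 = 124*(5/3 + 5/2) - 4 = 124*(25/6) - 4 = 1550/3 - 4 = 1538/3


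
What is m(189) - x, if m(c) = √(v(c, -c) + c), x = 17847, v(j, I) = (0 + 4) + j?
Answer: -17847 + √382 ≈ -17827.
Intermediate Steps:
v(j, I) = 4 + j
m(c) = √(4 + 2*c) (m(c) = √((4 + c) + c) = √(4 + 2*c))
m(189) - x = √(4 + 2*189) - 1*17847 = √(4 + 378) - 17847 = √382 - 17847 = -17847 + √382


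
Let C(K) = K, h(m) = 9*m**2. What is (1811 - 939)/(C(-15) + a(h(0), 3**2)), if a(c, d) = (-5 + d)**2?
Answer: 872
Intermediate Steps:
(1811 - 939)/(C(-15) + a(h(0), 3**2)) = (1811 - 939)/(-15 + (-5 + 3**2)**2) = 872/(-15 + (-5 + 9)**2) = 872/(-15 + 4**2) = 872/(-15 + 16) = 872/1 = 872*1 = 872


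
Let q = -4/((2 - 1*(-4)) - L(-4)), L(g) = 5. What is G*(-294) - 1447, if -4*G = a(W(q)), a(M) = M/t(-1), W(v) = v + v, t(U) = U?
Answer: -859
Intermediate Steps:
q = -4 (q = -4/((2 - 1*(-4)) - 1*5) = -4/((2 + 4) - 5) = -4/(6 - 5) = -4/1 = -4*1 = -4)
W(v) = 2*v
a(M) = -M (a(M) = M/(-1) = M*(-1) = -M)
G = -2 (G = -(-1)*2*(-4)/4 = -(-1)*(-8)/4 = -¼*8 = -2)
G*(-294) - 1447 = -2*(-294) - 1447 = 588 - 1447 = -859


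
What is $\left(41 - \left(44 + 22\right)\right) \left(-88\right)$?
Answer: $2200$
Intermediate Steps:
$\left(41 - \left(44 + 22\right)\right) \left(-88\right) = \left(41 - 66\right) \left(-88\right) = \left(-25\right) \left(-88\right) = 2200$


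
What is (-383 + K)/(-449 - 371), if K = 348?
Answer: 7/164 ≈ 0.042683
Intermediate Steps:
(-383 + K)/(-449 - 371) = (-383 + 348)/(-449 - 371) = -35/(-820) = -35*(-1/820) = 7/164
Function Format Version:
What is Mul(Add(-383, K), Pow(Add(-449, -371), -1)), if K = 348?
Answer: Rational(7, 164) ≈ 0.042683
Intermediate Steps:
Mul(Add(-383, K), Pow(Add(-449, -371), -1)) = Mul(Add(-383, 348), Pow(Add(-449, -371), -1)) = Mul(-35, Pow(-820, -1)) = Mul(-35, Rational(-1, 820)) = Rational(7, 164)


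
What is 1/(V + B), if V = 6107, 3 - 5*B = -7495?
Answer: 5/38033 ≈ 0.00013146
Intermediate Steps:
B = 7498/5 (B = ⅗ - ⅕*(-7495) = ⅗ + 1499 = 7498/5 ≈ 1499.6)
1/(V + B) = 1/(6107 + 7498/5) = 1/(38033/5) = 5/38033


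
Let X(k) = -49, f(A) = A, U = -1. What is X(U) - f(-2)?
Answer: -47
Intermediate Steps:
X(U) - f(-2) = -49 - 1*(-2) = -49 + 2 = -47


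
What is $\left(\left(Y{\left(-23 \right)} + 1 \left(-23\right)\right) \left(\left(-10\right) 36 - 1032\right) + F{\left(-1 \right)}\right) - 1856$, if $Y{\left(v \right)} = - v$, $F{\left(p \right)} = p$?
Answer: $-1857$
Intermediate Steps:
$\left(\left(Y{\left(-23 \right)} + 1 \left(-23\right)\right) \left(\left(-10\right) 36 - 1032\right) + F{\left(-1 \right)}\right) - 1856 = \left(\left(\left(-1\right) \left(-23\right) + 1 \left(-23\right)\right) \left(\left(-10\right) 36 - 1032\right) - 1\right) - 1856 = \left(\left(23 - 23\right) \left(-360 - 1032\right) - 1\right) - 1856 = \left(0 \left(-1392\right) - 1\right) - 1856 = \left(0 - 1\right) - 1856 = -1 - 1856 = -1857$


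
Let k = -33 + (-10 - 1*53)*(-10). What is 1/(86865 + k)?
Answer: 1/87462 ≈ 1.1434e-5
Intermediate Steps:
k = 597 (k = -33 + (-10 - 53)*(-10) = -33 - 63*(-10) = -33 + 630 = 597)
1/(86865 + k) = 1/(86865 + 597) = 1/87462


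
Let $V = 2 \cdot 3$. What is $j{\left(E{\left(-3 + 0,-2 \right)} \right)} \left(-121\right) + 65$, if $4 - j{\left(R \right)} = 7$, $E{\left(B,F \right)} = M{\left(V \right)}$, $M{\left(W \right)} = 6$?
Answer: $428$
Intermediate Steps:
$V = 6$
$E{\left(B,F \right)} = 6$
$j{\left(R \right)} = -3$ ($j{\left(R \right)} = 4 - 7 = -3$)
$j{\left(E{\left(-3 + 0,-2 \right)} \right)} \left(-121\right) + 65 = \left(-3\right) \left(-121\right) + 65 = 363 + 65 = 428$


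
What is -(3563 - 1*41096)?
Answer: 37533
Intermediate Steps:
-(3563 - 1*41096) = -(3563 - 41096) = -1*(-37533) = 37533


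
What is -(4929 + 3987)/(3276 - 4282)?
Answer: 4458/503 ≈ 8.8628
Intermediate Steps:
-(4929 + 3987)/(3276 - 4282) = -8916/(-1006) = -8916*(-1)/1006 = -1*(-4458/503) = 4458/503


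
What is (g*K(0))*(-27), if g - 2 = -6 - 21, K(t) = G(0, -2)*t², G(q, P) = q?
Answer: 0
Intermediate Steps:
K(t) = 0 (K(t) = 0*t² = 0)
g = -25 (g = 2 + (-6 - 21) = 2 - 27 = -25)
(g*K(0))*(-27) = -25*0*(-27) = 0*(-27) = 0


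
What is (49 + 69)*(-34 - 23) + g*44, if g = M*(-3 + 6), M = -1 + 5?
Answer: -6198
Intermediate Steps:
M = 4
g = 12 (g = 4*(-3 + 6) = 4*3 = 12)
(49 + 69)*(-34 - 23) + g*44 = (49 + 69)*(-34 - 23) + 12*44 = 118*(-57) + 528 = -6726 + 528 = -6198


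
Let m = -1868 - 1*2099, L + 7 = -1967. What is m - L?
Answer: -1993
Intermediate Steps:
L = -1974 (L = -7 - 1967 = -1974)
m = -3967 (m = -1868 - 2099 = -3967)
m - L = -3967 - 1*(-1974) = -3967 + 1974 = -1993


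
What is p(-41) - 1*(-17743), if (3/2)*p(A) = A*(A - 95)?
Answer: 64381/3 ≈ 21460.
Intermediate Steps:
p(A) = 2*A*(-95 + A)/3 (p(A) = 2*(A*(A - 95))/3 = 2*(A*(-95 + A))/3 = 2*A*(-95 + A)/3)
p(-41) - 1*(-17743) = (⅔)*(-41)*(-95 - 41) - 1*(-17743) = (⅔)*(-41)*(-136) + 17743 = 11152/3 + 17743 = 64381/3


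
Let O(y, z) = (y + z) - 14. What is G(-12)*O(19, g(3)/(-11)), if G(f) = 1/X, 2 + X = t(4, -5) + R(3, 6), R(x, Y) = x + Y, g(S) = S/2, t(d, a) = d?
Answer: 107/242 ≈ 0.44215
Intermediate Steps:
g(S) = S/2 (g(S) = S*(½) = S/2)
O(y, z) = -14 + y + z
R(x, Y) = Y + x
X = 11 (X = -2 + (4 + (6 + 3)) = -2 + (4 + 9) = -2 + 13 = 11)
G(f) = 1/11
G(-12)*O(19, g(3)/(-11)) = (-14 + 19 + ((½)*3)/(-11))/11 = (-14 + 19 + (3/2)*(-1/11))/11 = (-14 + 19 - 3/22)/11 = (1/11)*(107/22) = 107/242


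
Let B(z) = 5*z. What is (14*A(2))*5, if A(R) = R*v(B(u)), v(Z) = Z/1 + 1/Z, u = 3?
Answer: 6328/3 ≈ 2109.3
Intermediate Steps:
v(Z) = Z + 1/Z (v(Z) = Z*1 + 1/Z = Z + 1/Z)
A(R) = 226*R/15 (A(R) = R*(5*3 + 1/(5*3)) = R*(15 + 1/15) = R*(226/15) = 226*R/15)
(14*A(2))*5 = (14*((226/15)*2))*5 = (14*(452/15))*5 = (6328/15)*5 = 6328/3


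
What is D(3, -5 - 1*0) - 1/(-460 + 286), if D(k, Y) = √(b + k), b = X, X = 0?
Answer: 1/174 + √3 ≈ 1.7378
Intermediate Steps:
b = 0
D(k, Y) = √k (D(k, Y) = √(0 + k) = √k)
D(3, -5 - 1*0) - 1/(-460 + 286) = √3 - 1/(-460 + 286) = √3 - 1/(-174) = √3 - 1*(-1/174) = √3 + 1/174 = 1/174 + √3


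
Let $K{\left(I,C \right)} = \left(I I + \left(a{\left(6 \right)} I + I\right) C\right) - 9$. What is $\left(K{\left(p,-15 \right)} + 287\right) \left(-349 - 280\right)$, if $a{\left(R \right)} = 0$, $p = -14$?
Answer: $-430236$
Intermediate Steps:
$K{\left(I,C \right)} = -9 + I^{2} + C I$ ($K{\left(I,C \right)} = \left(I I + \left(0 I + I\right) C\right) - 9 = \left(I^{2} + \left(0 + I\right) C\right) - 9 = \left(I^{2} + I C\right) - 9 = \left(I^{2} + C I\right) - 9 = -9 + I^{2} + C I$)
$\left(K{\left(p,-15 \right)} + 287\right) \left(-349 - 280\right) = \left(\left(-9 + \left(-14\right)^{2} - -210\right) + 287\right) \left(-349 - 280\right) = \left(\left(-9 + 196 + 210\right) + 287\right) \left(-629\right) = \left(397 + 287\right) \left(-629\right) = 684 \left(-629\right) = -430236$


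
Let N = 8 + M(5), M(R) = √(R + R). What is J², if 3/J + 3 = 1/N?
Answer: 213534/192721 - 2772*√10/192721 ≈ 1.0625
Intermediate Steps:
M(R) = √2*√R (M(R) = √(2*R) = √2*√R)
N = 8 + √10 (N = 8 + √2*√5 = 8 + √10 ≈ 11.162)
J = 3/(-3 + 1/(8 + √10)) ≈ -1.0308
J² = (-462/439 + 3*√10/439)²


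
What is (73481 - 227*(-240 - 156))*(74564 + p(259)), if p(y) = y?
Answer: 12224057979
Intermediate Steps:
(73481 - 227*(-240 - 156))*(74564 + p(259)) = (73481 - 227*(-240 - 156))*(74564 + 259) = (73481 - 227*(-396))*74823 = (73481 + 89892)*74823 = 163373*74823 = 12224057979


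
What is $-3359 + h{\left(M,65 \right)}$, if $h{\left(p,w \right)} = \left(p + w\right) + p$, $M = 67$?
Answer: $-3160$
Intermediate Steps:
$h{\left(p,w \right)} = w + 2 p$
$-3359 + h{\left(M,65 \right)} = -3359 + \left(65 + 2 \cdot 67\right) = -3359 + \left(65 + 134\right) = -3359 + 199 = -3160$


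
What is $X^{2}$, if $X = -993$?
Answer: $986049$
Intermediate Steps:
$X^{2} = \left(-993\right)^{2} = 986049$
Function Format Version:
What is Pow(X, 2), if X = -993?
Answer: 986049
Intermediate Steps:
Pow(X, 2) = Pow(-993, 2) = 986049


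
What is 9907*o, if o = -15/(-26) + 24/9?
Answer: 2506471/78 ≈ 32134.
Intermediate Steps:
o = 253/78 (o = -15*(-1/26) + 24*(1/9) = 15/26 + 8/3 = 253/78 ≈ 3.2436)
9907*o = 9907*(253/78) = 2506471/78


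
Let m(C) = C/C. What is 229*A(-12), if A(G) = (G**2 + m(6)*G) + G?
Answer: 27480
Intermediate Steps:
m(C) = 1
A(G) = G**2 + 2*G (A(G) = (G**2 + 1*G) + G = (G**2 + G) + G = (G + G**2) + G = G**2 + 2*G)
229*A(-12) = 229*(-12*(2 - 12)) = 229*(-12*(-10)) = 229*120 = 27480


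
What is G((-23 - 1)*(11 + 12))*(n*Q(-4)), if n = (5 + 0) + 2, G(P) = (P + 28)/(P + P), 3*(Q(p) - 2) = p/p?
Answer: 6419/828 ≈ 7.7524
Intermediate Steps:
Q(p) = 7/3 (Q(p) = 2 + (p/p)/3 = 2 + (1/3)*1 = 2 + 1/3 = 7/3)
G(P) = (28 + P)/(2*P) (G(P) = (28 + P)/((2*P)) = (28 + P)*(1/(2*P)) = (28 + P)/(2*P))
n = 7 (n = 5 + 2 = 7)
G((-23 - 1)*(11 + 12))*(n*Q(-4)) = ((28 + (-23 - 1)*(11 + 12))/(2*(((-23 - 1)*(11 + 12)))))*(7*(7/3)) = ((28 - 24*23)/(2*((-24*23))))*(49/3) = ((1/2)*(28 - 552)/(-552))*(49/3) = ((1/2)*(-1/552)*(-524))*(49/3) = (131/276)*(49/3) = 6419/828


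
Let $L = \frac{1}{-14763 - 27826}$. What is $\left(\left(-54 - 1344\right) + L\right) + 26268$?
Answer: $\frac{1059188429}{42589} \approx 24870.0$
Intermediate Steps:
$L = - \frac{1}{42589}$ ($L = \frac{1}{-42589} = - \frac{1}{42589} \approx -2.348 \cdot 10^{-5}$)
$\left(\left(-54 - 1344\right) + L\right) + 26268 = \left(\left(-54 - 1344\right) - \frac{1}{42589}\right) + 26268 = \left(-1398 - \frac{1}{42589}\right) + 26268 = - \frac{59539423}{42589} + 26268 = \frac{1059188429}{42589}$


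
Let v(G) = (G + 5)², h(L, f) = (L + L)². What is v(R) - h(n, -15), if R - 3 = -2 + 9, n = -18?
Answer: -1071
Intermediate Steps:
h(L, f) = 4*L² (h(L, f) = (2*L)² = 4*L²)
R = 10 (R = 3 + (-2 + 9) = 3 + 7 = 10)
v(G) = (5 + G)²
v(R) - h(n, -15) = (5 + 10)² - 4*(-18)² = 15² - 4*324 = 225 - 1*1296 = 225 - 1296 = -1071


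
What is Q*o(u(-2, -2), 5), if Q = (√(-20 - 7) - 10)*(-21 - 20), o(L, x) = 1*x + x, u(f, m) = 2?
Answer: 4100 - 1230*I*√3 ≈ 4100.0 - 2130.4*I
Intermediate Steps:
o(L, x) = 2*x (o(L, x) = x + x = 2*x)
Q = 410 - 123*I*√3 (Q = (√(-27) - 10)*(-41) = (3*I*√3 - 10)*(-41) = (-10 + 3*I*√3)*(-41) = 410 - 123*I*√3 ≈ 410.0 - 213.04*I)
Q*o(u(-2, -2), 5) = (410 - 123*I*√3)*(2*5) = (410 - 123*I*√3)*10 = 4100 - 1230*I*√3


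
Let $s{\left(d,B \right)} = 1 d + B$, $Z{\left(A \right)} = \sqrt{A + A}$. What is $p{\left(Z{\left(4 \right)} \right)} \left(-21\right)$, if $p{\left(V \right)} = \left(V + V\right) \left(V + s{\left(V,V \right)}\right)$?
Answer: $-1008$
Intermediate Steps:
$Z{\left(A \right)} = \sqrt{2} \sqrt{A}$ ($Z{\left(A \right)} = \sqrt{2 A} = \sqrt{2} \sqrt{A}$)
$s{\left(d,B \right)} = B + d$ ($s{\left(d,B \right)} = d + B = B + d$)
$p{\left(V \right)} = 6 V^{2}$ ($p{\left(V \right)} = \left(V + V\right) \left(V + \left(V + V\right)\right) = 2 V \left(V + 2 V\right) = 2 V 3 V = 6 V^{2}$)
$p{\left(Z{\left(4 \right)} \right)} \left(-21\right) = 6 \left(\sqrt{2} \sqrt{4}\right)^{2} \left(-21\right) = 6 \left(\sqrt{2} \cdot 2\right)^{2} \left(-21\right) = 6 \left(2 \sqrt{2}\right)^{2} \left(-21\right) = 6 \cdot 8 \left(-21\right) = 48 \left(-21\right) = -1008$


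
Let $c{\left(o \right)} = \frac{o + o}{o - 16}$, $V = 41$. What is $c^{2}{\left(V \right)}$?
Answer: $\frac{6724}{625} \approx 10.758$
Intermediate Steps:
$c{\left(o \right)} = \frac{2 o}{-16 + o}$
$c^{2}{\left(V \right)} = \left(2 \cdot 41 \frac{1}{-16 + 41}\right)^{2} = \left(2 \cdot 41 \cdot \frac{1}{25}\right)^{2} = \left(\frac{82}{25}\right)^{2} = \frac{6724}{625}$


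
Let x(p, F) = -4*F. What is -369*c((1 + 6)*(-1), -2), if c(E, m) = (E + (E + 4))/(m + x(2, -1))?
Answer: 1845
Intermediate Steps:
c(E, m) = (4 + 2*E)/(4 + m) (c(E, m) = (E + (E + 4))/(m - 4*(-1)) = (E + (4 + E))/(m + 4) = (4 + 2*E)/(4 + m))
-369*c((1 + 6)*(-1), -2) = -738*(2 + (1 + 6)*(-1))/(4 - 2) = -738*(2 + 7*(-1))/2 = -738*(2 - 7)/2 = -738*(-5)/2 = -369*(-5) = 1845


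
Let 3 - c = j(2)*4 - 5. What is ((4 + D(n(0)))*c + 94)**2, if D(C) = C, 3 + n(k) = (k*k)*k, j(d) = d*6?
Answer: 2916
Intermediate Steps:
j(d) = 6*d
n(k) = -3 + k**3 (n(k) = -3 + (k*k)*k = -3 + k**2*k = -3 + k**3)
c = -40 (c = 3 - ((6*2)*4 - 5) = 3 - (12*4 - 5) = 3 - (48 - 5) = 3 - 1*43 = 3 - 43 = -40)
((4 + D(n(0)))*c + 94)**2 = ((4 + (-3 + 0**3))*(-40) + 94)**2 = ((4 + (-3 + 0))*(-40) + 94)**2 = ((4 - 3)*(-40) + 94)**2 = (1*(-40) + 94)**2 = (-40 + 94)**2 = 54**2 = 2916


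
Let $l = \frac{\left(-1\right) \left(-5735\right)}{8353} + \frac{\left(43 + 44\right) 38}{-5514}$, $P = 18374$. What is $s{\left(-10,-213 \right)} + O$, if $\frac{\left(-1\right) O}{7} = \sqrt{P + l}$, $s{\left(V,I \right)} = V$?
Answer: $-10 - \frac{14 \sqrt{270683487304635815}}{7676407} \approx -958.86$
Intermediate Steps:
$l = \frac{667962}{7676407}$ ($l = 5735 \cdot \frac{1}{8353} + 87 \cdot 38 \left(- \frac{1}{5514}\right) = \frac{5735}{8353} + 3306 \left(- \frac{1}{5514}\right) = \frac{5735}{8353} - \frac{551}{919} = \frac{667962}{7676407} \approx 0.087015$)
$O = - \frac{14 \sqrt{270683487304635815}}{7676407}$ ($O = - 7 \sqrt{18374 + \frac{667962}{7676407}} = - 7 \sqrt{\frac{141046970180}{7676407}} = - 7 \frac{2 \sqrt{270683487304635815}}{7676407} = - \frac{14 \sqrt{270683487304635815}}{7676407} \approx -948.86$)
$s{\left(-10,-213 \right)} + O = -10 - \frac{14 \sqrt{270683487304635815}}{7676407}$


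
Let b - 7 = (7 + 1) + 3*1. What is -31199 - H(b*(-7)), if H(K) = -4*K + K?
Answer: -31577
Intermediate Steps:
b = 18 (b = 7 + ((7 + 1) + 3*1) = 7 + (8 + 3) = 7 + 11 = 18)
H(K) = -3*K
-31199 - H(b*(-7)) = -31199 - (-3)*18*(-7) = -31199 - (-3)*(-126) = -31199 - 1*378 = -31199 - 378 = -31577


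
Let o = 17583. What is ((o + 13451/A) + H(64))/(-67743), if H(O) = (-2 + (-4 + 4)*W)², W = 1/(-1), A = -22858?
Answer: -401990195/1548469494 ≈ -0.25960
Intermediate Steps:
W = -1
H(O) = 4 (H(O) = (-2 + (-4 + 4)*(-1))² = (-2 + 0*(-1))² = (-2 + 0)² = (-2)² = 4)
((o + 13451/A) + H(64))/(-67743) = ((17583 + 13451/(-22858)) + 4)/(-67743) = ((17583 + 13451*(-1/22858)) + 4)*(-1/67743) = ((17583 - 13451/22858) + 4)*(-1/67743) = (401898763/22858 + 4)*(-1/67743) = (401990195/22858)*(-1/67743) = -401990195/1548469494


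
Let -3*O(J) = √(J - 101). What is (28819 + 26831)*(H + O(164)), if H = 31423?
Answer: 1748689950 - 55650*√7 ≈ 1.7485e+9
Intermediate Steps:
O(J) = -√(-101 + J)/3 (O(J) = -√(J - 101)/3 = -√(-101 + J)/3)
(28819 + 26831)*(H + O(164)) = (28819 + 26831)*(31423 - √(-101 + 164)/3) = 55650*(31423 - √7) = 1748689950 - 55650*√7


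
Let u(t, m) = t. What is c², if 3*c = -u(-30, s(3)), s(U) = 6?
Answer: 100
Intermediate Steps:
c = 10 (c = (-1*(-30))/3 = (⅓)*30 = 10)
c² = 10² = 100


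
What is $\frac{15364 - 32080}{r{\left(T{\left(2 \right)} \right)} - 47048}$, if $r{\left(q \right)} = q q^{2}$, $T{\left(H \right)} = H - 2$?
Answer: $\frac{4179}{11762} \approx 0.3553$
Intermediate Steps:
$T{\left(H \right)} = -2 + H$ ($T{\left(H \right)} = H - 2 = -2 + H$)
$r{\left(q \right)} = q^{3}$
$\frac{15364 - 32080}{r{\left(T{\left(2 \right)} \right)} - 47048} = \frac{15364 - 32080}{\left(-2 + 2\right)^{3} - 47048} = - \frac{16716}{0^{3} - 47048} = - \frac{16716}{0 - 47048} = - \frac{16716}{-47048} = \left(-16716\right) \left(- \frac{1}{47048}\right) = \frac{4179}{11762}$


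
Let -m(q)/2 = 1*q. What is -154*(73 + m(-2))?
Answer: -11858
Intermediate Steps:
m(q) = -2*q
-154*(73 + m(-2)) = -154*(73 - 2*(-2)) = -154*(73 + 4) = -154*77 = -11858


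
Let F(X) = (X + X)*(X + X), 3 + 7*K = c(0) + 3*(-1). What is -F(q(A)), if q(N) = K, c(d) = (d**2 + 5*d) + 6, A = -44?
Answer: 0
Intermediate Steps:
c(d) = 6 + d**2 + 5*d
K = 0 (K = -3/7 + ((6 + 0**2 + 5*0) + 3*(-1))/7 = -3/7 + ((6 + 0 + 0) - 3)/7 = -3/7 + (6 - 3)/7 = -3/7 + (1/7)*3 = -3/7 + 3/7 = 0)
q(N) = 0
F(X) = 4*X**2 (F(X) = (2*X)*(2*X) = 4*X**2)
-F(q(A)) = -4*0**2 = -4*0 = -1*0 = 0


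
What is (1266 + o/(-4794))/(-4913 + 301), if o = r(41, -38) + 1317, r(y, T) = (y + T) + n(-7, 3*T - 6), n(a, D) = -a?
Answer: -6067877/22109928 ≈ -0.27444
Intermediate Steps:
r(y, T) = 7 + T + y (r(y, T) = (y + T) - 1*(-7) = (T + y) + 7 = 7 + T + y)
o = 1327 (o = (7 - 38 + 41) + 1317 = 10 + 1317 = 1327)
(1266 + o/(-4794))/(-4913 + 301) = (1266 + 1327/(-4794))/(-4913 + 301) = (1266 + 1327*(-1/4794))/(-4612) = (1266 - 1327/4794)*(-1/4612) = (6067877/4794)*(-1/4612) = -6067877/22109928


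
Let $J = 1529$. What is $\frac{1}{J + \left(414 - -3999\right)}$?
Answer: $\frac{1}{5942} \approx 0.00016829$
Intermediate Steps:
$\frac{1}{J + \left(414 - -3999\right)} = \frac{1}{1529 + \left(414 - -3999\right)} = \frac{1}{1529 + \left(414 + 3999\right)} = \frac{1}{1529 + 4413} = \frac{1}{5942}$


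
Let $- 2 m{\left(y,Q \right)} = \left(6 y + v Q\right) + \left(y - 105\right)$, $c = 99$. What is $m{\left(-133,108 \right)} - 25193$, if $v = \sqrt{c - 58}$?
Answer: $-24675 - 54 \sqrt{41} \approx -25021.0$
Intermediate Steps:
$v = \sqrt{41}$ ($v = \sqrt{99 - 58} = \sqrt{41} \approx 6.4031$)
$m{\left(y,Q \right)} = \frac{105}{2} - \frac{7 y}{2} - \frac{Q \sqrt{41}}{2}$ ($m{\left(y,Q \right)} = - \frac{\left(6 y + \sqrt{41} Q\right) + \left(y - 105\right)}{2} = - \frac{\left(6 y + Q \sqrt{41}\right) + \left(y - 105\right)}{2} = - \frac{\left(6 y + Q \sqrt{41}\right) + \left(-105 + y\right)}{2} = - \frac{-105 + 7 y + Q \sqrt{41}}{2} = \frac{105}{2} - \frac{7 y}{2} - \frac{Q \sqrt{41}}{2}$)
$m{\left(-133,108 \right)} - 25193 = \left(\frac{105}{2} - - \frac{931}{2} - 54 \sqrt{41}\right) - 25193 = \left(\frac{105}{2} + \frac{931}{2} - 54 \sqrt{41}\right) - 25193 = \left(518 - 54 \sqrt{41}\right) - 25193 = -24675 - 54 \sqrt{41}$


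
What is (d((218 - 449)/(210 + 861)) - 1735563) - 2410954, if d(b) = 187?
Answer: -4146330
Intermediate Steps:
(d((218 - 449)/(210 + 861)) - 1735563) - 2410954 = (187 - 1735563) - 2410954 = -1735376 - 2410954 = -4146330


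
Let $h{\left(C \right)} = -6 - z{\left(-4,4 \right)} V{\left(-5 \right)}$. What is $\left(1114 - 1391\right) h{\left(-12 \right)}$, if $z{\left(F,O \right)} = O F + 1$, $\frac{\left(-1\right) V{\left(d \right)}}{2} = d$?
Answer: $-39888$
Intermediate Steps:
$V{\left(d \right)} = - 2 d$
$z{\left(F,O \right)} = 1 + F O$ ($z{\left(F,O \right)} = F O + 1 = 1 + F O$)
$h{\left(C \right)} = 144$ ($h{\left(C \right)} = -6 - \left(1 - 16\right) \left(\left(-2\right) \left(-5\right)\right) = -6 - \left(1 - 16\right) 10 = -6 - \left(-15\right) 10 = -6 - -150 = -6 + 150 = 144$)
$\left(1114 - 1391\right) h{\left(-12 \right)} = \left(1114 - 1391\right) 144 = \left(-277\right) 144 = -39888$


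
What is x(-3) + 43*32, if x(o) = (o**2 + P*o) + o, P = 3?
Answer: 1373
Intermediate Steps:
x(o) = o**2 + 4*o (x(o) = (o**2 + 3*o) + o = o**2 + 4*o)
x(-3) + 43*32 = -3*(4 - 3) + 43*32 = -3*1 + 1376 = -3 + 1376 = 1373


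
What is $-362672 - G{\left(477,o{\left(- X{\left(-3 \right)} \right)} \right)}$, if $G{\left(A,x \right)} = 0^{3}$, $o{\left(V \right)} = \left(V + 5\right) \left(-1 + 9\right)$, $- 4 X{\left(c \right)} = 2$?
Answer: $-362672$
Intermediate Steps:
$X{\left(c \right)} = - \frac{1}{2}$ ($X{\left(c \right)} = \left(- \frac{1}{4}\right) 2 = - \frac{1}{2}$)
$o{\left(V \right)} = 40 + 8 V$ ($o{\left(V \right)} = \left(5 + V\right) 8 = 40 + 8 V$)
$G{\left(A,x \right)} = 0$
$-362672 - G{\left(477,o{\left(- X{\left(-3 \right)} \right)} \right)} = -362672 - 0 = -362672 + 0 = -362672$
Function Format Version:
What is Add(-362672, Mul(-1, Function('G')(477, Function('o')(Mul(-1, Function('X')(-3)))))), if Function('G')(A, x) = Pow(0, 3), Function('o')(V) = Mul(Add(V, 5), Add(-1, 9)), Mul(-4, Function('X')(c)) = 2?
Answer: -362672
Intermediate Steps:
Function('X')(c) = Rational(-1, 2) (Function('X')(c) = Mul(Rational(-1, 4), 2) = Rational(-1, 2))
Function('o')(V) = Add(40, Mul(8, V)) (Function('o')(V) = Mul(Add(5, V), 8) = Add(40, Mul(8, V)))
Function('G')(A, x) = 0
Add(-362672, Mul(-1, Function('G')(477, Function('o')(Mul(-1, Function('X')(-3)))))) = Add(-362672, Mul(-1, 0)) = Add(-362672, 0) = -362672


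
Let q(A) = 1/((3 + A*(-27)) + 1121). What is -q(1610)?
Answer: 1/42346 ≈ 2.3615e-5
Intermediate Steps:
q(A) = 1/(1124 - 27*A) (q(A) = 1/((3 - 27*A) + 1121) = 1/(1124 - 27*A))
-q(1610) = -(-1)/(-1124 + 27*1610) = -(-1)/(-1124 + 43470) = -(-1)/42346 = -1*(-1/42346) = 1/42346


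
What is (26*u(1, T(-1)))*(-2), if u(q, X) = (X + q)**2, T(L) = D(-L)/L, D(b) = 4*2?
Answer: -2548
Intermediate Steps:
D(b) = 8
T(L) = 8/L
(26*u(1, T(-1)))*(-2) = (26*(8/(-1) + 1)**2)*(-2) = (26*(8*(-1) + 1)**2)*(-2) = (26*(-8 + 1)**2)*(-2) = (26*(-7)**2)*(-2) = (26*49)*(-2) = 1274*(-2) = -2548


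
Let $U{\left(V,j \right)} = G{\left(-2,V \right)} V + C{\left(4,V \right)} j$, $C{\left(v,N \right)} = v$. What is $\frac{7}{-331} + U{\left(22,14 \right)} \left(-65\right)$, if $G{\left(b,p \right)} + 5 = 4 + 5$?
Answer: $- \frac{3098167}{331} \approx -9360.0$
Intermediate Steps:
$G{\left(b,p \right)} = 4$ ($G{\left(b,p \right)} = -5 + \left(4 + 5\right) = -5 + 9 = 4$)
$U{\left(V,j \right)} = 4 V + 4 j$
$\frac{7}{-331} + U{\left(22,14 \right)} \left(-65\right) = \frac{7}{-331} + \left(4 \cdot 22 + 4 \cdot 14\right) \left(-65\right) = 7 \left(- \frac{1}{331}\right) + \left(88 + 56\right) \left(-65\right) = - \frac{7}{331} + 144 \left(-65\right) = - \frac{7}{331} - 9360 = - \frac{3098167}{331}$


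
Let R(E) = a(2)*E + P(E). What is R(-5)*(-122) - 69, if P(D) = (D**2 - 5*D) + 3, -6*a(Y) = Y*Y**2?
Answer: -22045/3 ≈ -7348.3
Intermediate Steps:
a(Y) = -Y**3/6 (a(Y) = -Y*Y**2/6 = -Y**3/6)
P(D) = 3 + D**2 - 5*D
R(E) = 3 + E**2 - 19*E/3 (R(E) = (-1/6*2**3)*E + (3 + E**2 - 5*E) = (-1/6*8)*E + (3 + E**2 - 5*E) = -4*E/3 + (3 + E**2 - 5*E) = 3 + E**2 - 19*E/3)
R(-5)*(-122) - 69 = (3 + (-5)**2 - 19/3*(-5))*(-122) - 69 = (3 + 25 + 95/3)*(-122) - 69 = (179/3)*(-122) - 69 = -21838/3 - 69 = -22045/3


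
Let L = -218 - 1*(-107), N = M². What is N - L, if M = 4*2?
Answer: 175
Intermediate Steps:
M = 8
N = 64 (N = 8² = 64)
L = -111 (L = -218 + 107 = -111)
N - L = 64 - 1*(-111) = 64 + 111 = 175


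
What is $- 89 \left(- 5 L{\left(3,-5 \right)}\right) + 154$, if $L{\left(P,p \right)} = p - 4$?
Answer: $-3851$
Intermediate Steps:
$L{\left(P,p \right)} = -4 + p$
$- 89 \left(- 5 L{\left(3,-5 \right)}\right) + 154 = - 89 \left(- 5 \left(-4 - 5\right)\right) + 154 = - 89 \left(\left(-5\right) \left(-9\right)\right) + 154 = \left(-89\right) 45 + 154 = -4005 + 154 = -3851$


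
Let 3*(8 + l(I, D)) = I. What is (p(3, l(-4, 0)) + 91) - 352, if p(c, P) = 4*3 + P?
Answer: -775/3 ≈ -258.33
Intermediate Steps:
l(I, D) = -8 + I/3
p(c, P) = 12 + P
(p(3, l(-4, 0)) + 91) - 352 = ((12 + (-8 + (1/3)*(-4))) + 91) - 352 = ((12 + (-8 - 4/3)) + 91) - 352 = ((12 - 28/3) + 91) - 352 = (8/3 + 91) - 352 = 281/3 - 352 = -775/3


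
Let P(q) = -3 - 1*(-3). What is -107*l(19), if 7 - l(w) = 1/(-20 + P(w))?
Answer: -15087/20 ≈ -754.35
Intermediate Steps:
P(q) = 0 (P(q) = -3 + 3 = 0)
l(w) = 141/20 (l(w) = 7 - 1/(-20 + 0) = 7 - 1/(-20) = 7 - 1*(-1/20) = 7 + 1/20 = 141/20)
-107*l(19) = -107*141/20 = -15087/20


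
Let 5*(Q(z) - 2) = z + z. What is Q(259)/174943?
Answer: 528/874715 ≈ 0.00060363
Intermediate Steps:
Q(z) = 2 + 2*z/5 (Q(z) = 2 + (z + z)/5 = 2 + (2*z)/5 = 2 + 2*z/5)
Q(259)/174943 = (2 + (2/5)*259)/174943 = (2 + 518/5)*(1/174943) = (528/5)*(1/174943) = 528/874715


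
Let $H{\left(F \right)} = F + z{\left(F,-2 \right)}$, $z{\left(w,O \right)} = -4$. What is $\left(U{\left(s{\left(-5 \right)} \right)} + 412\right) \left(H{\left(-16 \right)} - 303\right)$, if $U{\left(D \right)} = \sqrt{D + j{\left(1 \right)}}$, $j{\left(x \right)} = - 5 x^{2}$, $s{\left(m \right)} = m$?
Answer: $-133076 - 323 i \sqrt{10} \approx -1.3308 \cdot 10^{5} - 1021.4 i$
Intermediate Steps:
$H{\left(F \right)} = -4 + F$ ($H{\left(F \right)} = F - 4 = -4 + F$)
$U{\left(D \right)} = \sqrt{-5 + D}$ ($U{\left(D \right)} = \sqrt{D - 5 \cdot 1^{2}} = \sqrt{D - 5} = \sqrt{-5 + D}$)
$\left(U{\left(s{\left(-5 \right)} \right)} + 412\right) \left(H{\left(-16 \right)} - 303\right) = \left(\sqrt{-5 - 5} + 412\right) \left(\left(-4 - 16\right) - 303\right) = \left(\sqrt{-10} + 412\right) \left(-20 - 303\right) = \left(i \sqrt{10} + 412\right) \left(-323\right) = \left(412 + i \sqrt{10}\right) \left(-323\right) = -133076 - 323 i \sqrt{10}$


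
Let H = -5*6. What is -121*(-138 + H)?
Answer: 20328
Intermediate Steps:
H = -30
-121*(-138 + H) = -121*(-138 - 30) = -121*(-168) = 20328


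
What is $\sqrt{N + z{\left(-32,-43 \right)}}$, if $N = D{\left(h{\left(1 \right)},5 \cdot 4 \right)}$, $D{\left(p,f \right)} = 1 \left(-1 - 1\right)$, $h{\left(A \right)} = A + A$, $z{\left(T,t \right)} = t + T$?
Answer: $i \sqrt{77} \approx 8.775 i$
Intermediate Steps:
$z{\left(T,t \right)} = T + t$
$h{\left(A \right)} = 2 A$
$D{\left(p,f \right)} = -2$ ($D{\left(p,f \right)} = 1 \left(-2\right) = -2$)
$N = -2$
$\sqrt{N + z{\left(-32,-43 \right)}} = \sqrt{-2 - 75} = \sqrt{-77} = i \sqrt{77}$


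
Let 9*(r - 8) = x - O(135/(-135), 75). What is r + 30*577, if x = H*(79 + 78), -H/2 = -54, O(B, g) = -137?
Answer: 172955/9 ≈ 19217.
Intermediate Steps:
H = 108 (H = -2*(-54) = 108)
x = 16956 (x = 108*(79 + 78) = 108*157 = 16956)
r = 17165/9 (r = 8 + (16956 - 1*(-137))/9 = 8 + (16956 + 137)/9 = 8 + (⅑)*17093 = 8 + 17093/9 = 17165/9 ≈ 1907.2)
r + 30*577 = 17165/9 + 30*577 = 17165/9 + 17310 = 172955/9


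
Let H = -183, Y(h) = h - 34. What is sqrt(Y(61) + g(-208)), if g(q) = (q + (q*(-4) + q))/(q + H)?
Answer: sqrt(3965131)/391 ≈ 5.0927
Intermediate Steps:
Y(h) = -34 + h
g(q) = -2*q/(-183 + q) (g(q) = (q + (q*(-4) + q))/(q - 183) = (q + (-4*q + q))/(-183 + q) = (q - 3*q)/(-183 + q) = (-2*q)/(-183 + q) = -2*q/(-183 + q))
sqrt(Y(61) + g(-208)) = sqrt((-34 + 61) - 2*(-208)/(-183 - 208)) = sqrt(27 - 2*(-208)/(-391)) = sqrt(27 - 2*(-208)*(-1/391)) = sqrt(27 - 416/391) = sqrt(10141/391) = sqrt(3965131)/391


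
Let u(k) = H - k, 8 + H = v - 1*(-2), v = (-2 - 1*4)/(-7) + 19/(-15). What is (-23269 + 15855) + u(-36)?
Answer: -775363/105 ≈ -7384.4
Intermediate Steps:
v = -43/105 (v = (-2 - 4)*(-⅐) + 19*(-1/15) = -6*(-⅐) - 19/15 = 6/7 - 19/15 = -43/105 ≈ -0.40952)
H = -673/105 (H = -8 + (-43/105 - 1*(-2)) = -8 + (-43/105 + 2) = -8 + 167/105 = -673/105 ≈ -6.4095)
u(k) = -673/105 - k
(-23269 + 15855) + u(-36) = (-23269 + 15855) + (-673/105 - 1*(-36)) = -7414 + (-673/105 + 36) = -7414 + 3107/105 = -775363/105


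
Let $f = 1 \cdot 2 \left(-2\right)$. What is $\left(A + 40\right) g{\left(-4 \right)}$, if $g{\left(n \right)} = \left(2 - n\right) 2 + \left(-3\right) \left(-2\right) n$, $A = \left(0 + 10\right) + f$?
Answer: $-552$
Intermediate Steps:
$f = -4$ ($f = 2 \left(-2\right) = -4$)
$A = 6$ ($A = \left(0 + 10\right) - 4 = 10 - 4 = 6$)
$g{\left(n \right)} = 4 + 4 n$ ($g{\left(n \right)} = \left(4 - 2 n\right) + 6 n = 4 + 4 n$)
$\left(A + 40\right) g{\left(-4 \right)} = \left(6 + 40\right) \left(4 + 4 \left(-4\right)\right) = 46 \left(4 - 16\right) = 46 \left(-12\right) = -552$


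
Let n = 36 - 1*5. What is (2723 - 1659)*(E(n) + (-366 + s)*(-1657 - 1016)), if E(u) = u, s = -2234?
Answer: 7394620184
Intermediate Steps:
n = 31 (n = 36 - 5 = 31)
(2723 - 1659)*(E(n) + (-366 + s)*(-1657 - 1016)) = (2723 - 1659)*(31 + (-366 - 2234)*(-1657 - 1016)) = 1064*(31 - 2600*(-2673)) = 1064*(31 + 6949800) = 1064*6949831 = 7394620184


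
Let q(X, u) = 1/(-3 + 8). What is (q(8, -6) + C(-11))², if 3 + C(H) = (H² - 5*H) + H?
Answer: 657721/25 ≈ 26309.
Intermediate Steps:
C(H) = -3 + H² - 4*H (C(H) = -3 + ((H² - 5*H) + H) = -3 + (H² - 4*H) = -3 + H² - 4*H)
q(X, u) = ⅕ (q(X, u) = 1/5 = ⅕)
(q(8, -6) + C(-11))² = (⅕ + (-3 + (-11)² - 4*(-11)))² = (⅕ + (-3 + 121 + 44))² = (⅕ + 162)² = (811/5)² = 657721/25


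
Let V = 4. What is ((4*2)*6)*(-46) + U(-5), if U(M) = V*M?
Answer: -2228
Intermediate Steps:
U(M) = 4*M
((4*2)*6)*(-46) + U(-5) = ((4*2)*6)*(-46) + 4*(-5) = (8*6)*(-46) - 20 = 48*(-46) - 20 = -2208 - 20 = -2228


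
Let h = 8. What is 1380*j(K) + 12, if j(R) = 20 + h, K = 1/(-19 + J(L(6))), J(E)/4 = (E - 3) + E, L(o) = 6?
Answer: 38652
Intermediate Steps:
J(E) = -12 + 8*E (J(E) = 4*((E - 3) + E) = 4*((-3 + E) + E) = 4*(-3 + 2*E) = -12 + 8*E)
K = 1/17 (K = 1/(-19 + (-12 + 8*6)) = 1/(-19 + (-12 + 48)) = 1/(-19 + 36) = 1/17 ≈ 0.058824)
j(R) = 28 (j(R) = 20 + 8 = 28)
1380*j(K) + 12 = 1380*28 + 12 = 38640 + 12 = 38652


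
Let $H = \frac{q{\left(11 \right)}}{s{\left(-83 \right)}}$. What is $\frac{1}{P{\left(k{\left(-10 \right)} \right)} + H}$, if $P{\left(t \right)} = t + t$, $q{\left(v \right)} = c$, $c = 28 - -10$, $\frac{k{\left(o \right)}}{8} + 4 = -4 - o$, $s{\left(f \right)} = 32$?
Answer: $\frac{16}{531} \approx 0.030132$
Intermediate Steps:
$k{\left(o \right)} = -64 - 8 o$ ($k{\left(o \right)} = -32 + 8 \left(-4 - o\right) = -32 - \left(32 + 8 o\right) = -64 - 8 o$)
$c = 38$ ($c = 28 + 10 = 38$)
$q{\left(v \right)} = 38$
$P{\left(t \right)} = 2 t$
$H = \frac{19}{16}$ ($H = \frac{38}{32} = 38 \cdot \frac{1}{32} = \frac{19}{16} \approx 1.1875$)
$\frac{1}{P{\left(k{\left(-10 \right)} \right)} + H} = \frac{1}{2 \left(-64 - -80\right) + \frac{19}{16}} = \frac{1}{2 \left(-64 + 80\right) + \frac{19}{16}} = \frac{1}{2 \cdot 16 + \frac{19}{16}} = \frac{1}{32 + \frac{19}{16}} = \frac{1}{\frac{531}{16}} = \frac{16}{531}$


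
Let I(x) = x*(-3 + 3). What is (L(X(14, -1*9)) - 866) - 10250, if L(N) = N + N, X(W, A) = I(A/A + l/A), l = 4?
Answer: -11116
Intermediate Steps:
I(x) = 0 (I(x) = x*0 = 0)
X(W, A) = 0
L(N) = 2*N
(L(X(14, -1*9)) - 866) - 10250 = (2*0 - 866) - 10250 = (0 - 866) - 10250 = -866 - 10250 = -11116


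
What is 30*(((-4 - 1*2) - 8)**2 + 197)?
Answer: 11790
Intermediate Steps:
30*(((-4 - 1*2) - 8)**2 + 197) = 30*(((-4 - 2) - 8)**2 + 197) = 30*((-6 - 8)**2 + 197) = 30*((-14)**2 + 197) = 30*(196 + 197) = 30*393 = 11790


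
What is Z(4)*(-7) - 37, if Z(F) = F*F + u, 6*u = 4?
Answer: -461/3 ≈ -153.67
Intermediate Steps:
u = 2/3 (u = (1/6)*4 = 2/3 ≈ 0.66667)
Z(F) = 2/3 + F**2 (Z(F) = F*F + 2/3 = F**2 + 2/3 = 2/3 + F**2)
Z(4)*(-7) - 37 = (2/3 + 4**2)*(-7) - 37 = (2/3 + 16)*(-7) - 37 = (50/3)*(-7) - 37 = -350/3 - 37 = -461/3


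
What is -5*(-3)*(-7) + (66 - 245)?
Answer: -284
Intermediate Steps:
-5*(-3)*(-7) + (66 - 245) = 15*(-7) - 179 = -105 - 179 = -284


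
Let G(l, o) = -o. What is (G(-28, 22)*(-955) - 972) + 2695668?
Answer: 2715706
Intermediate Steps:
(G(-28, 22)*(-955) - 972) + 2695668 = (-1*22*(-955) - 972) + 2695668 = (-22*(-955) - 972) + 2695668 = (21010 - 972) + 2695668 = 20038 + 2695668 = 2715706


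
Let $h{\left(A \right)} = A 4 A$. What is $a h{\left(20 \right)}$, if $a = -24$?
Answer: $-38400$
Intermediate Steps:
$h{\left(A \right)} = 4 A^{2}$ ($h{\left(A \right)} = 4 A A = 4 A^{2}$)
$a h{\left(20 \right)} = - 24 \cdot 4 \cdot 20^{2} = - 24 \cdot 4 \cdot 400 = \left(-24\right) 1600 = -38400$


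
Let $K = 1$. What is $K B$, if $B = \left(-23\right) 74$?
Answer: $-1702$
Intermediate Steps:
$B = -1702$
$K B = 1 \left(-1702\right) = -1702$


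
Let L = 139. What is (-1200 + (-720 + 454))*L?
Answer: -203774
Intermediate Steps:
(-1200 + (-720 + 454))*L = (-1200 + (-720 + 454))*139 = (-1200 - 266)*139 = -1466*139 = -203774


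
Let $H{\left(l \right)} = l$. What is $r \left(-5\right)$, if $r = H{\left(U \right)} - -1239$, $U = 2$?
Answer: $-6205$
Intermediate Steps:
$r = 1241$ ($r = 2 - -1239 = 2 + 1239 = 1241$)
$r \left(-5\right) = 1241 \left(-5\right) = -6205$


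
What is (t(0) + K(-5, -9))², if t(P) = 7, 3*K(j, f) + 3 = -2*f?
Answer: 144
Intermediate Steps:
K(j, f) = -1 - 2*f/3 (K(j, f) = -1 + (-2*f)/3 = -1 - 2*f/3)
(t(0) + K(-5, -9))² = (7 + (-1 - ⅔*(-9)))² = (7 + (-1 + 6))² = (7 + 5)² = 12² = 144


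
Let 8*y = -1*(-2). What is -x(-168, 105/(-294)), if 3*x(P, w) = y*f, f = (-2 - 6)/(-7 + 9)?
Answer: ⅓ ≈ 0.33333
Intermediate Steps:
y = ¼ (y = (-1*(-2))/8 = (⅛)*2 = ¼ ≈ 0.25000)
f = -4 (f = -8/2 = -8*½ = -4)
x(P, w) = -⅓ (x(P, w) = ((¼)*(-4))/3 = (⅓)*(-1) = -⅓)
-x(-168, 105/(-294)) = -1*(-⅓) = ⅓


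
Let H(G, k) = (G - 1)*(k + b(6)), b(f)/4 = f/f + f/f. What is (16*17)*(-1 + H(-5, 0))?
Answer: -13328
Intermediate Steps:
b(f) = 8 (b(f) = 4*(f/f + f/f) = 4*(1 + 1) = 4*2 = 8)
H(G, k) = (-1 + G)*(8 + k) (H(G, k) = (G - 1)*(k + 8) = (-1 + G)*(8 + k))
(16*17)*(-1 + H(-5, 0)) = (16*17)*(-1 + (-8 - 1*0 + 8*(-5) - 5*0)) = 272*(-1 + (-8 + 0 - 40 + 0)) = 272*(-1 - 48) = 272*(-49) = -13328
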